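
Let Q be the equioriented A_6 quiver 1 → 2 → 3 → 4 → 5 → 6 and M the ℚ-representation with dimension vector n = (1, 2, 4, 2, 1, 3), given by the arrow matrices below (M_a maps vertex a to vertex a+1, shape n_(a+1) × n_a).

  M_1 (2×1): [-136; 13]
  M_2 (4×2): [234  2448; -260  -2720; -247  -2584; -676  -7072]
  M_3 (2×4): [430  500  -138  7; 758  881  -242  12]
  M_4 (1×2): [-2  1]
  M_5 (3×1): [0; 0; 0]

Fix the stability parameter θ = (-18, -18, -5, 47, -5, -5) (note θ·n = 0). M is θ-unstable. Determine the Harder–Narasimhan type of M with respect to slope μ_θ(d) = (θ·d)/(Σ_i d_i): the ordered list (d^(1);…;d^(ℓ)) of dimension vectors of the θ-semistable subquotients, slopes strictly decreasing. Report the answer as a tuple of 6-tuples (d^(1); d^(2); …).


Barcode: M ≅ I[1,2], I[2,5], I[3,3]^2, I[3,4], I[6,6]^3. HN layers by μ_θ (4 steps, strictly decreasing):
  μ^(1)=47; μ^(2)=21; μ^(3)=-5; μ^(4)=-18

((0, 0, 0, 1, 0, 0); (0, 0, 0, 1, 1, 0); (0, 0, 4, 0, 0, 3); (1, 2, 0, 0, 0, 0))


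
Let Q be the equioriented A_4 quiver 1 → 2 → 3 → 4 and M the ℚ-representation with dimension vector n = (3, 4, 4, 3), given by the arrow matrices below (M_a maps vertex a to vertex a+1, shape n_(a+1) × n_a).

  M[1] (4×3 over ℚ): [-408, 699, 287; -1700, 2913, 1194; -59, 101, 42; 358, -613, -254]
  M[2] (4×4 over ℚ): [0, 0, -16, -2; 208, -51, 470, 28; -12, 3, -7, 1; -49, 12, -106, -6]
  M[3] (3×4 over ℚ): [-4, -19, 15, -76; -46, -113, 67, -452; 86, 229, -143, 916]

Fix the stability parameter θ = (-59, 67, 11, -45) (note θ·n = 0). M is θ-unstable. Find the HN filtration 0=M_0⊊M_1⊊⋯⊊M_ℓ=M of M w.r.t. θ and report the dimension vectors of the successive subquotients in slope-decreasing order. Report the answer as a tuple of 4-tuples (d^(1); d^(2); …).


Barcode: M ≅ I[1,3], I[1,4]^2, I[2,3], I[4,4]. HN layers by μ_θ (4 steps, strictly decreasing):
  μ^(1)=39; μ^(2)=11; μ^(3)=-45; μ^(4)=-59

((0, 2, 2, 0); (0, 2, 2, 2); (0, 0, 0, 1); (3, 0, 0, 0))


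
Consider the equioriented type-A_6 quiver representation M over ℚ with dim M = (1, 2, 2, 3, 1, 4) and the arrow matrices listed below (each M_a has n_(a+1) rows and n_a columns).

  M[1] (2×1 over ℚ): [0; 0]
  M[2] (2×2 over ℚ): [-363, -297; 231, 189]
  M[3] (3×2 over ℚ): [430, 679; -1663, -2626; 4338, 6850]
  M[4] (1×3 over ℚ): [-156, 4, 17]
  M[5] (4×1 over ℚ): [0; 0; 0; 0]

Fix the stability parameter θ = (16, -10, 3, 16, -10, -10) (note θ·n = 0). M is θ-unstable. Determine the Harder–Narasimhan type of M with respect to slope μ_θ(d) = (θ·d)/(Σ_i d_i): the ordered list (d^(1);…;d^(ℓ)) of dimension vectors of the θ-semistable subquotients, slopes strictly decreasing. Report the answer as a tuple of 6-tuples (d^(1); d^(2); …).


Via rank(M_{q-1}∘⋯∘M_p): M ≅ I[1,1], I[2,2], I[2,4], I[3,5], I[4,4], I[6,6]^4.
μ_θ-semistable layers: μ^(1)=16; μ^(2)=3; μ^(3)=-10

((1, 0, 0, 2, 0, 0); (0, 0, 2, 1, 1, 0); (0, 2, 0, 0, 0, 4))


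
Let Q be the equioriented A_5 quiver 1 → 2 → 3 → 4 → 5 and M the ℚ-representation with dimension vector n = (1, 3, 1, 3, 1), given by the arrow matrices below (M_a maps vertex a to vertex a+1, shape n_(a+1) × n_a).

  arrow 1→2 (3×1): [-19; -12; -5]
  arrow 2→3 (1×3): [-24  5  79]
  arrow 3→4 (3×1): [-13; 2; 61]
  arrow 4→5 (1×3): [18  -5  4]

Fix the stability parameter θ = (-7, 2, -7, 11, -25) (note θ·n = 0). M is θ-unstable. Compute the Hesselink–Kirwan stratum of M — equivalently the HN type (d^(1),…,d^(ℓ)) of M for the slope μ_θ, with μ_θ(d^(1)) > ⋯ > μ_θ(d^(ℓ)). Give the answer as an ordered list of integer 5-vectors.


Interval decomposition of M: I[1,4], I[2,2]^2, I[4,4], I[4,5].
HN type (ℓ=4): μ^(1)=11; μ^(2)=2; μ^(3)=-5/2; μ^(4)=-7

((0, 0, 0, 2, 0); (0, 2, 0, 0, 0); (0, 1, 1, 0, 0); (1, 0, 0, 1, 1))


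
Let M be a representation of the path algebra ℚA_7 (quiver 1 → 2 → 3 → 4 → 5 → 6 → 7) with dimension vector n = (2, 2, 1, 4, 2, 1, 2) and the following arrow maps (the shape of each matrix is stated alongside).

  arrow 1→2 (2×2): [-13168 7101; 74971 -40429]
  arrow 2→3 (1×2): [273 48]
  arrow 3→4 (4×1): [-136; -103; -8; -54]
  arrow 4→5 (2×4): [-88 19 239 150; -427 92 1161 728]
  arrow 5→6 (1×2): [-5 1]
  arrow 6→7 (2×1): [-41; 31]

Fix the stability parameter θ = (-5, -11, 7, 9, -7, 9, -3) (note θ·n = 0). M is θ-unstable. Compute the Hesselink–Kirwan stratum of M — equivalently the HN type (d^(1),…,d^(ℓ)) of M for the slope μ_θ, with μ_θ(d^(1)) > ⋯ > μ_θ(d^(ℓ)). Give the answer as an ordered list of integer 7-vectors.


Via rank(M_{q-1}∘⋯∘M_p): M ≅ I[1,2], I[1,7], I[4,4]^2, I[4,5], I[7,7].
μ_θ-semistable layers: μ^(1)=9; μ^(2)=3; μ^(3)=1; μ^(4)=-3; μ^(5)=-8

((0, 0, 0, 2, 0, 0, 0); (0, 0, 1, 1, 1, 1, 1); (0, 0, 0, 1, 1, 0, 0); (0, 0, 0, 0, 0, 0, 1); (2, 2, 0, 0, 0, 0, 0))


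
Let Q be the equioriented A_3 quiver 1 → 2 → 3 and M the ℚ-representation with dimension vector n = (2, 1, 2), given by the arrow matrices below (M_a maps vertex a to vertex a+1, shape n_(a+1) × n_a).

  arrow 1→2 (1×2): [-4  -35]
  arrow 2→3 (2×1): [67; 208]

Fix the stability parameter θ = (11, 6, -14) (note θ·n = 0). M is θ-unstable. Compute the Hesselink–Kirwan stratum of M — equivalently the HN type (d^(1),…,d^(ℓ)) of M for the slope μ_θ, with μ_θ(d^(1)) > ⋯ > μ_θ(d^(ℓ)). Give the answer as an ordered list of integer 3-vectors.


Barcode: M ≅ I[1,1], I[1,3], I[3,3]. HN layers by μ_θ (3 steps, strictly decreasing):
  μ^(1)=11; μ^(2)=1; μ^(3)=-14

((1, 0, 0); (1, 1, 1); (0, 0, 1))


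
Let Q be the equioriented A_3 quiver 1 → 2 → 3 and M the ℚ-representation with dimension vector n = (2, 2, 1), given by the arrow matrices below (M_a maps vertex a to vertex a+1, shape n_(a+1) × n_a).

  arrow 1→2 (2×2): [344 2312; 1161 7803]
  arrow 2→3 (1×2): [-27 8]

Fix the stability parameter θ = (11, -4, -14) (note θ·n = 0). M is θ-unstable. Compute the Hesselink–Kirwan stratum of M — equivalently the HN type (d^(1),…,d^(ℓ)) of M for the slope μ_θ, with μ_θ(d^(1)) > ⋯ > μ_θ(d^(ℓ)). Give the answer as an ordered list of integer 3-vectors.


Interval decomposition of M: I[1,1], I[1,2], I[2,3].
HN type (ℓ=3): μ^(1)=11; μ^(2)=7/2; μ^(3)=-9

((1, 0, 0); (1, 1, 0); (0, 1, 1))


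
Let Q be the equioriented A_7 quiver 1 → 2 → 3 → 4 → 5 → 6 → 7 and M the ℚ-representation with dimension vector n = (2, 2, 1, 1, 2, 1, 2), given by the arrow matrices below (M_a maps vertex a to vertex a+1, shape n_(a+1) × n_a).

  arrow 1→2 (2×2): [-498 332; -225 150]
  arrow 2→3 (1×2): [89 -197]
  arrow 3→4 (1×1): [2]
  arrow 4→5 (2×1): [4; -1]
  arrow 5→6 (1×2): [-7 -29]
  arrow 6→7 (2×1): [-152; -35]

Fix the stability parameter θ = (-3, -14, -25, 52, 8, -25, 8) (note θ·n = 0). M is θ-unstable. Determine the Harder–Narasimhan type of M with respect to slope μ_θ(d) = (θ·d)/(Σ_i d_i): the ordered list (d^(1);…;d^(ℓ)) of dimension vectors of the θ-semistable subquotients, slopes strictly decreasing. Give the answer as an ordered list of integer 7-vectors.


Barcode: M ≅ I[1,1], I[1,7], I[2,2], I[5,5], I[7,7]. HN layers by μ_θ (4 steps, strictly decreasing):
  μ^(1)=43/4; μ^(2)=8; μ^(3)=-3; μ^(4)=-14

((0, 0, 0, 1, 1, 1, 1); (0, 0, 0, 0, 1, 0, 1); (1, 0, 0, 0, 0, 0, 0); (1, 2, 1, 0, 0, 0, 0))


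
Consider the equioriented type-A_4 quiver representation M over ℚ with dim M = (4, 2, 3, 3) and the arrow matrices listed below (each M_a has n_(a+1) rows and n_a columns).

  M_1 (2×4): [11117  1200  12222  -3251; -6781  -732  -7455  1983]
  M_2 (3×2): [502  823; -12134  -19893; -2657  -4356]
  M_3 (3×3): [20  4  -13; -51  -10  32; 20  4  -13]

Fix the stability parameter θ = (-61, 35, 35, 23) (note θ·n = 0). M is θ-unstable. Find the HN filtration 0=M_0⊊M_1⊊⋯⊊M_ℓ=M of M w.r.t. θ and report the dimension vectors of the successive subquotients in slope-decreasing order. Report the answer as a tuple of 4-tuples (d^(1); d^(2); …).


Barcode: M ≅ I[1,1]^2, I[1,4]^2, I[3,3], I[4,4]. HN layers by μ_θ (4 steps, strictly decreasing):
  μ^(1)=35; μ^(2)=31; μ^(3)=23; μ^(4)=-61

((0, 0, 1, 0); (0, 2, 2, 2); (0, 0, 0, 1); (4, 0, 0, 0))


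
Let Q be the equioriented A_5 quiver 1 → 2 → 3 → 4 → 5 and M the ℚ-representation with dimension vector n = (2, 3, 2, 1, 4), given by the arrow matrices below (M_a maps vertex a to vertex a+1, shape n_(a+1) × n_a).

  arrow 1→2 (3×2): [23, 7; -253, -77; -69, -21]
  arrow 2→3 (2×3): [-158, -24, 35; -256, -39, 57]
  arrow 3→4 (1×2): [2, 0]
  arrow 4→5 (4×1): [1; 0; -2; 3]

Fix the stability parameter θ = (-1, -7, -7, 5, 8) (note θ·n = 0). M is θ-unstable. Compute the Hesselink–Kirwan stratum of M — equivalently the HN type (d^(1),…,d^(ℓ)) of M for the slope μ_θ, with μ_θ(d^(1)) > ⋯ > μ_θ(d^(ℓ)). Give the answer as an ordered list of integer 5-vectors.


Barcode: M ≅ I[1,1], I[1,5], I[2,2], I[2,3], I[5,5]^3. HN layers by μ_θ (5 steps, strictly decreasing):
  μ^(1)=8; μ^(2)=5; μ^(3)=-1; μ^(4)=-5; μ^(5)=-7

((0, 0, 0, 0, 4); (0, 0, 0, 1, 0); (1, 0, 0, 0, 0); (1, 1, 1, 0, 0); (0, 2, 1, 0, 0))


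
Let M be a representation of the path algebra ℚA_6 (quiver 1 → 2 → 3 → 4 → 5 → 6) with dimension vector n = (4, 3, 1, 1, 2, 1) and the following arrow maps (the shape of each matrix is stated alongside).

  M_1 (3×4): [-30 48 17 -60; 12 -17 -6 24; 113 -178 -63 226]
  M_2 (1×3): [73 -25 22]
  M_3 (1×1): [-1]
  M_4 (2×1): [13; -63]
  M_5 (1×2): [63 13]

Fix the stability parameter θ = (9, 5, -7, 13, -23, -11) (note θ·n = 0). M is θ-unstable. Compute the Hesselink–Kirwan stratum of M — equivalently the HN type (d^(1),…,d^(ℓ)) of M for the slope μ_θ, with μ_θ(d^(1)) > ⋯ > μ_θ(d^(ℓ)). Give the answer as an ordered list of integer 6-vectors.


Via rank(M_{q-1}∘⋯∘M_p): M ≅ I[1,1], I[1,2]^2, I[1,5], I[5,6].
μ_θ-semistable layers: μ^(1)=9; μ^(2)=7; μ^(3)=-3/5; μ^(4)=-11; μ^(5)=-23

((1, 0, 0, 0, 0, 0); (2, 2, 0, 0, 0, 0); (1, 1, 1, 1, 1, 0); (0, 0, 0, 0, 0, 1); (0, 0, 0, 0, 1, 0))


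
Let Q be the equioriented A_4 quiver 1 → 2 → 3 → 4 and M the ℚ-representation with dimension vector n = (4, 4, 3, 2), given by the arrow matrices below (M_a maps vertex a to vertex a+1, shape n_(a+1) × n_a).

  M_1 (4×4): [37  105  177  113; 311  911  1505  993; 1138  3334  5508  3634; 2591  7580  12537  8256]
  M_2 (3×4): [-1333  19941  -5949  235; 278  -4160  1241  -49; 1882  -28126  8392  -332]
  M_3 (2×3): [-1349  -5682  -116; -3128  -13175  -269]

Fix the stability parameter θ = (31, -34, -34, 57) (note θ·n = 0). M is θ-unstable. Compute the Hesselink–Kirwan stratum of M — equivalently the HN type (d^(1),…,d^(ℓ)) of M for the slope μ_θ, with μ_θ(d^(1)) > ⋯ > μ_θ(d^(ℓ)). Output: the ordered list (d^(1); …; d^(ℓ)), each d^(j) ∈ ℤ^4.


Barcode: M ≅ I[1,2]^2, I[1,4]^2, I[3,3]. HN layers by μ_θ (4 steps, strictly decreasing):
  μ^(1)=57; μ^(2)=-3/2; μ^(3)=-37/3; μ^(4)=-34

((0, 0, 0, 2); (2, 2, 0, 0); (2, 2, 2, 0); (0, 0, 1, 0))


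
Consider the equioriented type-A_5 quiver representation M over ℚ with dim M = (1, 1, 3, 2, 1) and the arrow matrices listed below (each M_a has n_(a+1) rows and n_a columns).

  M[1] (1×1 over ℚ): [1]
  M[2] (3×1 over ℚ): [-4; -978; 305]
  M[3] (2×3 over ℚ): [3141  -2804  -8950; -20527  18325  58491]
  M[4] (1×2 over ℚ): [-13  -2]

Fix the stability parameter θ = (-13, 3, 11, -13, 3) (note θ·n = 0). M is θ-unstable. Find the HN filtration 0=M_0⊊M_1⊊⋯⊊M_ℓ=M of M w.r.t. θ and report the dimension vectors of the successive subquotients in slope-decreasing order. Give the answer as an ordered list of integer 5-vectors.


Barcode: M ≅ I[1,4], I[3,3], I[3,5]. HN layers by μ_θ (5 steps, strictly decreasing):
  μ^(1)=11; μ^(2)=3; μ^(3)=1/3; μ^(4)=-1; μ^(5)=-13

((0, 0, 1, 0, 0); (0, 0, 0, 0, 1); (0, 1, 1, 1, 0); (0, 0, 1, 1, 0); (1, 0, 0, 0, 0))


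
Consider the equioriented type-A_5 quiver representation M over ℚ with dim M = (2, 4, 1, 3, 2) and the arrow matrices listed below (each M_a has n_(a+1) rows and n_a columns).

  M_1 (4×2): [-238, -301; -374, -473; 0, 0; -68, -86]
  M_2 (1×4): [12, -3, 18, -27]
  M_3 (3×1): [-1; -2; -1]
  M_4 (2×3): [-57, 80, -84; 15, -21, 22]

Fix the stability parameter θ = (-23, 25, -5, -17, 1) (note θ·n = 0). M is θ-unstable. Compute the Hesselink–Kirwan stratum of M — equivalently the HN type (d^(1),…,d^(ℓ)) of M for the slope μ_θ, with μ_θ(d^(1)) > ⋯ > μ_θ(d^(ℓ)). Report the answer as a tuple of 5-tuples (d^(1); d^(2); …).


Interval decomposition of M: I[1,1], I[1,5], I[2,2]^3, I[4,4], I[4,5].
HN type (ℓ=4): μ^(1)=25; μ^(2)=1; μ^(3)=-17; μ^(4)=-23

((0, 3, 0, 0, 0); (0, 1, 1, 1, 2); (0, 0, 0, 2, 0); (2, 0, 0, 0, 0))


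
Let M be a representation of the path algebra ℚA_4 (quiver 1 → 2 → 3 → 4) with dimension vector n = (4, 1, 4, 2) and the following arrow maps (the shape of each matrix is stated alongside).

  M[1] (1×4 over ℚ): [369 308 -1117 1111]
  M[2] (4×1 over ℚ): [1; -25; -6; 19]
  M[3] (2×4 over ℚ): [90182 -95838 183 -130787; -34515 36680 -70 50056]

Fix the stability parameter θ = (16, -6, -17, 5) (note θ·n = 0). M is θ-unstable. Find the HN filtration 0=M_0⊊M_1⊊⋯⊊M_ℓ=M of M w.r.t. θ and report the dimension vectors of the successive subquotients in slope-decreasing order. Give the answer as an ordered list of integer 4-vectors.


Via rank(M_{q-1}∘⋯∘M_p): M ≅ I[1,1]^3, I[1,4], I[3,3]^2, I[3,4].
μ_θ-semistable layers: μ^(1)=16; μ^(2)=5; μ^(3)=-7/3; μ^(4)=-17

((3, 0, 0, 0); (0, 0, 0, 2); (1, 1, 1, 0); (0, 0, 3, 0))


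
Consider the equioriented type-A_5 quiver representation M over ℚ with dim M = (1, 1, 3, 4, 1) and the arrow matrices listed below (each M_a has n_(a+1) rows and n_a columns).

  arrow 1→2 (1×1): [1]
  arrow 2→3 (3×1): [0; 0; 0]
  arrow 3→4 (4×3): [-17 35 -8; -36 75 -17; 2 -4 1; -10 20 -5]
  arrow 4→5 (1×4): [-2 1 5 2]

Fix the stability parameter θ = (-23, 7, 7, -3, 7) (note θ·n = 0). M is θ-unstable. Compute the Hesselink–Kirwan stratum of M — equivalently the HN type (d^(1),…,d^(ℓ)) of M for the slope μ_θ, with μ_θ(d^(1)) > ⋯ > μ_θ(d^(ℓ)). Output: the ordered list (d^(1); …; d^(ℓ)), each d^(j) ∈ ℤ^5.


Interval decomposition of M: I[1,2], I[3,4]^2, I[3,5], I[4,4].
HN type (ℓ=4): μ^(1)=7; μ^(2)=2; μ^(3)=-3; μ^(4)=-23

((0, 1, 0, 0, 1); (0, 0, 3, 3, 0); (0, 0, 0, 1, 0); (1, 0, 0, 0, 0))


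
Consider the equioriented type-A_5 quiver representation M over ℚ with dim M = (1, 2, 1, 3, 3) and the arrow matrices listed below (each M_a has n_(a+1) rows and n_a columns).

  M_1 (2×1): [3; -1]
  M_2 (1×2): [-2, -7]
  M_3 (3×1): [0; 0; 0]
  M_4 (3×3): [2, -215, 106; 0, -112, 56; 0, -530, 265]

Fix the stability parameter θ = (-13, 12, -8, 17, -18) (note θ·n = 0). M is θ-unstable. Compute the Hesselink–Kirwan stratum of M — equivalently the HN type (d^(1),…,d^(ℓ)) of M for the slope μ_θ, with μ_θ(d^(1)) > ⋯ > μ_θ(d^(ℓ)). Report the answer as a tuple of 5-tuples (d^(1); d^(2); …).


Interval decomposition of M: I[1,3], I[2,2], I[4,4], I[4,5]^2, I[5,5].
HN type (ℓ=6): μ^(1)=17; μ^(2)=12; μ^(3)=2; μ^(4)=-1/2; μ^(5)=-13; μ^(6)=-18

((0, 0, 0, 1, 0); (0, 1, 0, 0, 0); (0, 1, 1, 0, 0); (0, 0, 0, 2, 2); (1, 0, 0, 0, 0); (0, 0, 0, 0, 1))


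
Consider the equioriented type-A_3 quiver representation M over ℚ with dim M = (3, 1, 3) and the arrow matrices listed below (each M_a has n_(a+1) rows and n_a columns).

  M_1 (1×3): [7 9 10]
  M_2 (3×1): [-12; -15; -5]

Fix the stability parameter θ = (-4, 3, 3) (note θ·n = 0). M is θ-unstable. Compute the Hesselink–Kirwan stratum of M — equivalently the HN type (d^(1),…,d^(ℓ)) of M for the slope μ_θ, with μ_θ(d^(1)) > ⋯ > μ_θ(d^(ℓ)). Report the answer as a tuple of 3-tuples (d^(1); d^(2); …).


Interval decomposition of M: I[1,1]^2, I[1,3], I[3,3]^2.
HN type (ℓ=2): μ^(1)=3; μ^(2)=-4

((0, 1, 3); (3, 0, 0))


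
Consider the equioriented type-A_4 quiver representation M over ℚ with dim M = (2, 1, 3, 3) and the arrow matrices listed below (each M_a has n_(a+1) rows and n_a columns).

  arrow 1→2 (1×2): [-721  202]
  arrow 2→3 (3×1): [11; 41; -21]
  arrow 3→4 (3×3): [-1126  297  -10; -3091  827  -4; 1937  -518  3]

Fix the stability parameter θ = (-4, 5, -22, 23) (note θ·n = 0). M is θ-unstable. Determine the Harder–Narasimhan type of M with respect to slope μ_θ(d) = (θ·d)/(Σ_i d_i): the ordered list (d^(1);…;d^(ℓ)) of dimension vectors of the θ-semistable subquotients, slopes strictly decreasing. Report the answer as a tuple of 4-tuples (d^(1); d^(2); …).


Via rank(M_{q-1}∘⋯∘M_p): M ≅ I[1,1], I[1,4], I[3,4]^2.
μ_θ-semistable layers: μ^(1)=23; μ^(2)=-4; μ^(3)=-7; μ^(4)=-22

((0, 0, 0, 3); (1, 0, 0, 0); (1, 1, 1, 0); (0, 0, 2, 0))


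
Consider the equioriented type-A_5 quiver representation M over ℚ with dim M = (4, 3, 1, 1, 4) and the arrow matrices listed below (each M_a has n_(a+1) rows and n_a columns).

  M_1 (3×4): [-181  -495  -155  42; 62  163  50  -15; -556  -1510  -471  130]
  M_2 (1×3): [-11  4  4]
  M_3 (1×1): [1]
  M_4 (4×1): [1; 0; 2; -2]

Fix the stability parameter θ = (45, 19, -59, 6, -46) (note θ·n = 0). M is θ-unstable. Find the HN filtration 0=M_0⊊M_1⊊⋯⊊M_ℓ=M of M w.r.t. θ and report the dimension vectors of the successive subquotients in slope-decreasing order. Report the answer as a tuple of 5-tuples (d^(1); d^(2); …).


Barcode: M ≅ I[1,1], I[1,2]^2, I[1,5], I[5,5]^3. HN layers by μ_θ (4 steps, strictly decreasing):
  μ^(1)=45; μ^(2)=32; μ^(3)=-7; μ^(4)=-46

((1, 0, 0, 0, 0); (2, 2, 0, 0, 0); (1, 1, 1, 1, 1); (0, 0, 0, 0, 3))


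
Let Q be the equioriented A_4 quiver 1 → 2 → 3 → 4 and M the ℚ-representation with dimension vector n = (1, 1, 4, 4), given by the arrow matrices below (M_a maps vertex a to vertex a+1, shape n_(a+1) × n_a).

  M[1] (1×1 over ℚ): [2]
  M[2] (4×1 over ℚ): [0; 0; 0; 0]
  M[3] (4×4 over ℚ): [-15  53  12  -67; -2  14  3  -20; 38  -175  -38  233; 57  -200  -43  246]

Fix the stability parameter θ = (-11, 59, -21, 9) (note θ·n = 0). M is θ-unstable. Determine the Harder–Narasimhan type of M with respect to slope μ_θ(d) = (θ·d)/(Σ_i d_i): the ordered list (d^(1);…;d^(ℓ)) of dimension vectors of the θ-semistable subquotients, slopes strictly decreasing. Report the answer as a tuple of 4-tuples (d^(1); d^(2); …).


Interval decomposition of M: I[1,2], I[3,4]^4.
HN type (ℓ=4): μ^(1)=59; μ^(2)=9; μ^(3)=-11; μ^(4)=-21

((0, 1, 0, 0); (0, 0, 0, 4); (1, 0, 0, 0); (0, 0, 4, 0))


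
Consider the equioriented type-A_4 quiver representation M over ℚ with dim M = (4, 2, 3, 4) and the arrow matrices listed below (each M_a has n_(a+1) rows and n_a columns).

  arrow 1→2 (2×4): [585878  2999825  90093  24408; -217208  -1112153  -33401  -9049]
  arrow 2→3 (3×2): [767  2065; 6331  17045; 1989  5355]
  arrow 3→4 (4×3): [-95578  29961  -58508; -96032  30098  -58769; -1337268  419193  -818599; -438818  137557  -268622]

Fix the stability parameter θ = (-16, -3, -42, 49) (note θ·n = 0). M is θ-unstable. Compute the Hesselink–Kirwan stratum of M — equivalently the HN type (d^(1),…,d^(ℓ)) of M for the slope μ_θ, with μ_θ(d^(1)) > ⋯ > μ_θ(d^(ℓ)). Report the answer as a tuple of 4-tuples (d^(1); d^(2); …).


Via rank(M_{q-1}∘⋯∘M_p): M ≅ I[1,1]^2, I[1,2], I[1,4], I[3,4]^2, I[4,4].
μ_θ-semistable layers: μ^(1)=49; μ^(2)=-3; μ^(3)=-16; μ^(4)=-61/3; μ^(5)=-42

((0, 0, 0, 4); (0, 1, 0, 0); (3, 0, 0, 0); (1, 1, 1, 0); (0, 0, 2, 0))


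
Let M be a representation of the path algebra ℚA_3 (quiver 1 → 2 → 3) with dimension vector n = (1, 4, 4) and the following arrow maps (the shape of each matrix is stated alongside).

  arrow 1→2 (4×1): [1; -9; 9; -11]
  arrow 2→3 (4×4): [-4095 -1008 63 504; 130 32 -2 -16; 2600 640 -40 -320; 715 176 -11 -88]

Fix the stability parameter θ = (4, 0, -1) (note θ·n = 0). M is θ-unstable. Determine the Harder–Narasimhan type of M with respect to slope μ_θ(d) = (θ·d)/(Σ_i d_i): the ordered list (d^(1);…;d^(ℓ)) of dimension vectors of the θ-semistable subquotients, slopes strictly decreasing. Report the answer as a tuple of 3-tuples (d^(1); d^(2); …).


Interval decomposition of M: I[1,2], I[2,2]^2, I[2,3], I[3,3]^3.
HN type (ℓ=4): μ^(1)=2; μ^(2)=0; μ^(3)=-1/2; μ^(4)=-1

((1, 1, 0); (0, 2, 0); (0, 1, 1); (0, 0, 3))


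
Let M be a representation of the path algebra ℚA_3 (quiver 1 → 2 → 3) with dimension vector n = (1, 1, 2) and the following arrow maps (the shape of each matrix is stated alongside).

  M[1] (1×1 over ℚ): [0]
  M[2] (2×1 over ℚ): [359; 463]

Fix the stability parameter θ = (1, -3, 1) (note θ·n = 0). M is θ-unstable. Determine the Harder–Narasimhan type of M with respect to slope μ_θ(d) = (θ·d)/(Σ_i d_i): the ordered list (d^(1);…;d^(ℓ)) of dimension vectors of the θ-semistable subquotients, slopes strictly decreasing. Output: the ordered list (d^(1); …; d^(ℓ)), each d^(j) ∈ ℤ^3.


Interval decomposition of M: I[1,1], I[2,3], I[3,3].
HN type (ℓ=2): μ^(1)=1; μ^(2)=-3

((1, 0, 2); (0, 1, 0))


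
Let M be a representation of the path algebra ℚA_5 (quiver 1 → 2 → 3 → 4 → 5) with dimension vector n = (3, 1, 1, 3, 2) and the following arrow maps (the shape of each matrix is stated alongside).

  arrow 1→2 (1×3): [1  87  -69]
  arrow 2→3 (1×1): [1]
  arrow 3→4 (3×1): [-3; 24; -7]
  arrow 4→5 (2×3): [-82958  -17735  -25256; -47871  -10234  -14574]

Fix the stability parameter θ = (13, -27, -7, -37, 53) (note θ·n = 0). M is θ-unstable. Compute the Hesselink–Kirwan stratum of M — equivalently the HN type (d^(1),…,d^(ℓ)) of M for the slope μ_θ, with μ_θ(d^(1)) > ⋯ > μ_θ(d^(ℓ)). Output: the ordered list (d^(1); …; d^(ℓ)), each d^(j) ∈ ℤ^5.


Barcode: M ≅ I[1,1]^2, I[1,5], I[4,4], I[4,5]. HN layers by μ_θ (4 steps, strictly decreasing):
  μ^(1)=53; μ^(2)=13; μ^(3)=-29/2; μ^(4)=-37

((0, 0, 0, 0, 2); (2, 0, 0, 0, 0); (1, 1, 1, 1, 0); (0, 0, 0, 2, 0))


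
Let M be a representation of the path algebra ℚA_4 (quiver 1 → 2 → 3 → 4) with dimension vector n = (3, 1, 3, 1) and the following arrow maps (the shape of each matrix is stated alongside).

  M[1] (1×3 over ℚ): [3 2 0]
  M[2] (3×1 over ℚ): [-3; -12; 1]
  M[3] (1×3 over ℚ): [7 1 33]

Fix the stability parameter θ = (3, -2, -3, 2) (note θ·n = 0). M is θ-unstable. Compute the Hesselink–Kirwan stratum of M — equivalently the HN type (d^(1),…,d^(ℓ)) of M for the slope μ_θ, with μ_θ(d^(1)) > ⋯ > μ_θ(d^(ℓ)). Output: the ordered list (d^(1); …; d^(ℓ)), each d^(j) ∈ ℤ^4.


Barcode: M ≅ I[1,1]^2, I[1,3], I[3,3], I[3,4]. HN layers by μ_θ (4 steps, strictly decreasing):
  μ^(1)=3; μ^(2)=2; μ^(3)=-2/3; μ^(4)=-3

((2, 0, 0, 0); (0, 0, 0, 1); (1, 1, 1, 0); (0, 0, 2, 0))


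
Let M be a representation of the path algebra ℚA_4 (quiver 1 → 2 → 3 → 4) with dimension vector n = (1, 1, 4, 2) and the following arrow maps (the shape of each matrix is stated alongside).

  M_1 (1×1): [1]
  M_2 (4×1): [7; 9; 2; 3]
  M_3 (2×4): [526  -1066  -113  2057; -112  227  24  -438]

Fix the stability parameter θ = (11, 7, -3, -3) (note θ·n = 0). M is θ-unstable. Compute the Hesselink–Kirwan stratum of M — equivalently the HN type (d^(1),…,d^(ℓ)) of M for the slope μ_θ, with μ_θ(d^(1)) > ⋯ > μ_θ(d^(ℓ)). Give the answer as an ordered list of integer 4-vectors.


Interval decomposition of M: I[1,4], I[3,3]^2, I[3,4].
HN type (ℓ=2): μ^(1)=3; μ^(2)=-3

((1, 1, 1, 1); (0, 0, 3, 1))


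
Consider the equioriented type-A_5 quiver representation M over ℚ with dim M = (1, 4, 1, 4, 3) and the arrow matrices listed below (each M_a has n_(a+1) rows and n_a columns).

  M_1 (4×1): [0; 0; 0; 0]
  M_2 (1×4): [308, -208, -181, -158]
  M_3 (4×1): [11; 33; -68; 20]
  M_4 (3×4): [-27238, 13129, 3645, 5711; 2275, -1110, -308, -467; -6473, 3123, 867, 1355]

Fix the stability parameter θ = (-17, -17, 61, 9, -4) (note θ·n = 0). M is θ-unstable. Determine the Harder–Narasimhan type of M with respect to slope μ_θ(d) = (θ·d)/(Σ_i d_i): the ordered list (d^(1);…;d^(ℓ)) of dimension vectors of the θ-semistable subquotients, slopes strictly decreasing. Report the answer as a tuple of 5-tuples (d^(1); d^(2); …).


Interval decomposition of M: I[1,1], I[2,2]^3, I[2,5], I[4,4], I[4,5]^2.
HN type (ℓ=4): μ^(1)=22; μ^(2)=9; μ^(3)=5/2; μ^(4)=-17

((0, 0, 1, 1, 1); (0, 0, 0, 1, 0); (0, 0, 0, 2, 2); (1, 4, 0, 0, 0))


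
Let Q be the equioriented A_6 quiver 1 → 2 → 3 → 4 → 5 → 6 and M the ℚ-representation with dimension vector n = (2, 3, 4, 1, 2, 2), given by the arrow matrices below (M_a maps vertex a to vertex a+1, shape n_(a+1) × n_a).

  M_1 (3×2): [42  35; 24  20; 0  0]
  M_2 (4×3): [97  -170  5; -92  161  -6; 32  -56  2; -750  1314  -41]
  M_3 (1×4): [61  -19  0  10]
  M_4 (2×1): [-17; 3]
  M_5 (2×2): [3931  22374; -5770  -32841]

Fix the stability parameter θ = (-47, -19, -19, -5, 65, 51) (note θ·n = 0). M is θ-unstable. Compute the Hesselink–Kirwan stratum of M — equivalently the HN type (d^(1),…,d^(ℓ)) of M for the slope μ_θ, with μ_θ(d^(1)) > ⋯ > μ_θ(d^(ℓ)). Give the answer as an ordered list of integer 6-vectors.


Interval decomposition of M: I[1,1], I[1,6], I[2,3]^2, I[3,3], I[5,6].
HN type (ℓ=4): μ^(1)=58; μ^(2)=-5; μ^(3)=-19; μ^(4)=-47

((0, 0, 0, 0, 2, 2); (0, 0, 0, 1, 0, 0); (0, 3, 4, 0, 0, 0); (2, 0, 0, 0, 0, 0))


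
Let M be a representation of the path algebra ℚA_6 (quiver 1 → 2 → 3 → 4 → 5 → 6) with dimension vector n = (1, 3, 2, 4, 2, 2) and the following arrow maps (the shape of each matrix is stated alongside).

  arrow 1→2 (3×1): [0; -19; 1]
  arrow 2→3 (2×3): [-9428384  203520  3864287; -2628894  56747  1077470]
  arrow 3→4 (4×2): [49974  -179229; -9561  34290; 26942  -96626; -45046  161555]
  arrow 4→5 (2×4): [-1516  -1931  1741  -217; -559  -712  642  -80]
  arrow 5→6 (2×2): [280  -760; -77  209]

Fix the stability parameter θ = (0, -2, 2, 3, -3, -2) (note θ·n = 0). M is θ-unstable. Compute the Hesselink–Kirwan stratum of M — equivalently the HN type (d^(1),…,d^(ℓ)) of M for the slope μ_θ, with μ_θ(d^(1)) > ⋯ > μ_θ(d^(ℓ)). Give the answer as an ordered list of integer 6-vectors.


Interval decomposition of M: I[1,6], I[2,2], I[2,5], I[4,4]^2, I[6,6].
HN type (ℓ=5): μ^(1)=3; μ^(2)=2/3; μ^(3)=0; μ^(4)=-1; μ^(5)=-2

((0, 0, 0, 2, 0, 0); (0, 0, 1, 1, 1, 0); (0, 0, 1, 1, 1, 1); (1, 1, 0, 0, 0, 0); (0, 2, 0, 0, 0, 1))


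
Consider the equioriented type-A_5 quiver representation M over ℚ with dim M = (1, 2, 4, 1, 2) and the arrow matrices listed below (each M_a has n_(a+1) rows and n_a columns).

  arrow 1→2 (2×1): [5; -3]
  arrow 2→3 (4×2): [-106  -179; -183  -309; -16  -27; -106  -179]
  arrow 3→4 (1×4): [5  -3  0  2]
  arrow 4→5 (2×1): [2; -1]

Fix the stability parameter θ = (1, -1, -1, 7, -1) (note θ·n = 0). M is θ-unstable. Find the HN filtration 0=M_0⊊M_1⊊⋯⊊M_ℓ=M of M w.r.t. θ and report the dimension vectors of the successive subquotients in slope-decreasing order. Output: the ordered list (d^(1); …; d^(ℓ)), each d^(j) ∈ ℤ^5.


Via rank(M_{q-1}∘⋯∘M_p): M ≅ I[1,5], I[2,3], I[3,3]^2, I[5,5].
μ_θ-semistable layers: μ^(1)=3; μ^(2)=-1/3; μ^(3)=-1

((0, 0, 0, 1, 1); (1, 1, 1, 0, 0); (0, 1, 3, 0, 1))


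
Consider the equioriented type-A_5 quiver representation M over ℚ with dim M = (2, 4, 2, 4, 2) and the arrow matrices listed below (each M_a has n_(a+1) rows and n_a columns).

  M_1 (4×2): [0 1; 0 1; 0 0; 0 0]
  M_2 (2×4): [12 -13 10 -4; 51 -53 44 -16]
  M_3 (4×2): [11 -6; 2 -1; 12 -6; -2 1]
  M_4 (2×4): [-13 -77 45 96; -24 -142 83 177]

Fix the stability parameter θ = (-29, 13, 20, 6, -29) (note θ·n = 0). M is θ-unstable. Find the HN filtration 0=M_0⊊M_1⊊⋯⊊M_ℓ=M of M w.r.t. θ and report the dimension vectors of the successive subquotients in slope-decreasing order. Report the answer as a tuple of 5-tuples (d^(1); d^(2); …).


Barcode: M ≅ I[1,1], I[1,5], I[2,2]^2, I[2,5], I[4,4]^2. HN layers by μ_θ (4 steps, strictly decreasing):
  μ^(1)=13; μ^(2)=6; μ^(3)=5/2; μ^(4)=-29

((0, 2, 0, 0, 0); (0, 0, 0, 2, 0); (0, 2, 2, 2, 2); (2, 0, 0, 0, 0))


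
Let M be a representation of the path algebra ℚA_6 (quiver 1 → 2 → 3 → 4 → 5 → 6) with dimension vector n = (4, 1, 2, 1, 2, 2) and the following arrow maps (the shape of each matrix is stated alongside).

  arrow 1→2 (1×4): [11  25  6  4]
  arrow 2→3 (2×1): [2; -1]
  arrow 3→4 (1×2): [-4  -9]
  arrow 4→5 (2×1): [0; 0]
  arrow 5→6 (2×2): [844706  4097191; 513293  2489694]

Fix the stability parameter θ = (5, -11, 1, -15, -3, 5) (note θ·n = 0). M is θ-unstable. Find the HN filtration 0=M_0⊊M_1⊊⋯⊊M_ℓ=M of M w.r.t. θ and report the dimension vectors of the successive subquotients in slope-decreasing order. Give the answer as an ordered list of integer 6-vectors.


Barcode: M ≅ I[1,1]^3, I[1,4], I[3,3], I[5,6]^2. HN layers by μ_θ (4 steps, strictly decreasing):
  μ^(1)=5; μ^(2)=1; μ^(3)=-3; μ^(4)=-5

((3, 0, 0, 0, 0, 2); (0, 0, 1, 0, 0, 0); (0, 0, 0, 0, 2, 0); (1, 1, 1, 1, 0, 0))


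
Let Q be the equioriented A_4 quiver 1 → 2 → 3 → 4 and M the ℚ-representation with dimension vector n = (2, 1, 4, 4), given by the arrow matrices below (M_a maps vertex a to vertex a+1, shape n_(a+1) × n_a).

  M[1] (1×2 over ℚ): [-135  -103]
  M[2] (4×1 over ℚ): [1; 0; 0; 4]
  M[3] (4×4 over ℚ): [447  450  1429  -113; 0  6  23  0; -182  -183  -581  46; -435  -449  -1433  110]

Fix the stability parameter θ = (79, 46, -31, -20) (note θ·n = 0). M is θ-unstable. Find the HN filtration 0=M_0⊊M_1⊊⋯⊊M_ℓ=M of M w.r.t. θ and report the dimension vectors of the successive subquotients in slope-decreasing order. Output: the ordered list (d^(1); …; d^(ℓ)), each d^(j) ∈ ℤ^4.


Interval decomposition of M: I[1,1], I[1,4], I[3,4]^3.
HN type (ℓ=4): μ^(1)=79; μ^(2)=37/2; μ^(3)=-20; μ^(4)=-31

((1, 0, 0, 0); (1, 1, 1, 1); (0, 0, 0, 3); (0, 0, 3, 0))


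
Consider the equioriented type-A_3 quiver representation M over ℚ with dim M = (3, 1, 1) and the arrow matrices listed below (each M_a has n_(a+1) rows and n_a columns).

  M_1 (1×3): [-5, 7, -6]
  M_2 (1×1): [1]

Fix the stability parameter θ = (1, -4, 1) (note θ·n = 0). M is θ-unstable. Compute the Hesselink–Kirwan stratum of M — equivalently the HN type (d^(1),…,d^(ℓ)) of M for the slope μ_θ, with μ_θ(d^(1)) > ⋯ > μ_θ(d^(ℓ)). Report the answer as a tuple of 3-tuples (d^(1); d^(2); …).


Interval decomposition of M: I[1,1]^2, I[1,3].
HN type (ℓ=2): μ^(1)=1; μ^(2)=-3/2

((2, 0, 1); (1, 1, 0))


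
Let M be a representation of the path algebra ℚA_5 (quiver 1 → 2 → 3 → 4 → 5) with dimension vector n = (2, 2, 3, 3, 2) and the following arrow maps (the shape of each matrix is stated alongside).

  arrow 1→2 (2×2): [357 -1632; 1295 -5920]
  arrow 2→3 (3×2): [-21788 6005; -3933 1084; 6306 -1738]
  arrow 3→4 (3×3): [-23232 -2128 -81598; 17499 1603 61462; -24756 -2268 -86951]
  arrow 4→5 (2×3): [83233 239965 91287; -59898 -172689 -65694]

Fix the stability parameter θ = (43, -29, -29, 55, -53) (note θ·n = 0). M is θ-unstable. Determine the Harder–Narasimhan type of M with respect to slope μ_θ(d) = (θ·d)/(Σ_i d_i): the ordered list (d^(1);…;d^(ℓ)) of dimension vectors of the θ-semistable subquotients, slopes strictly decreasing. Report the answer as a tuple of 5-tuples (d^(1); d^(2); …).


Interval decomposition of M: I[1,1], I[1,5], I[2,3], I[3,5], I[4,4].
HN type (ℓ=5): μ^(1)=55; μ^(2)=43; μ^(3)=1; μ^(4)=-5; μ^(5)=-29

((0, 0, 0, 1, 0); (1, 0, 0, 0, 0); (0, 0, 0, 2, 2); (1, 1, 1, 0, 0); (0, 1, 2, 0, 0))


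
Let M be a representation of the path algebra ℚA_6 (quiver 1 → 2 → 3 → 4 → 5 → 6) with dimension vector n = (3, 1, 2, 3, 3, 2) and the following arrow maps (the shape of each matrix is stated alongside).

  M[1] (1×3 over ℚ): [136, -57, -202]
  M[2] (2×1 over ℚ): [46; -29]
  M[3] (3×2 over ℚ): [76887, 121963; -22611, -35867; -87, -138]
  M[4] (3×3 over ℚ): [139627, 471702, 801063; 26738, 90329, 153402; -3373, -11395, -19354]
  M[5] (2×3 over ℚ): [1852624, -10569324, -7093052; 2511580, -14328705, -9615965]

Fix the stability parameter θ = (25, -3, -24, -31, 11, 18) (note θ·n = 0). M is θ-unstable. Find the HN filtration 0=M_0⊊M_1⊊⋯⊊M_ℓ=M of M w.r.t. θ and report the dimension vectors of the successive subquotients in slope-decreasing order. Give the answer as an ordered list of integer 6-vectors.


Barcode: M ≅ I[1,1]^2, I[1,6], I[3,5], I[4,5], I[6,6]. HN layers by μ_θ (6 steps, strictly decreasing):
  μ^(1)=25; μ^(2)=18; μ^(3)=11; μ^(4)=-33/4; μ^(5)=-55/2; μ^(6)=-31

((2, 0, 0, 0, 0, 0); (0, 0, 0, 0, 0, 2); (0, 0, 0, 0, 3, 0); (1, 1, 1, 1, 0, 0); (0, 0, 1, 1, 0, 0); (0, 0, 0, 1, 0, 0))


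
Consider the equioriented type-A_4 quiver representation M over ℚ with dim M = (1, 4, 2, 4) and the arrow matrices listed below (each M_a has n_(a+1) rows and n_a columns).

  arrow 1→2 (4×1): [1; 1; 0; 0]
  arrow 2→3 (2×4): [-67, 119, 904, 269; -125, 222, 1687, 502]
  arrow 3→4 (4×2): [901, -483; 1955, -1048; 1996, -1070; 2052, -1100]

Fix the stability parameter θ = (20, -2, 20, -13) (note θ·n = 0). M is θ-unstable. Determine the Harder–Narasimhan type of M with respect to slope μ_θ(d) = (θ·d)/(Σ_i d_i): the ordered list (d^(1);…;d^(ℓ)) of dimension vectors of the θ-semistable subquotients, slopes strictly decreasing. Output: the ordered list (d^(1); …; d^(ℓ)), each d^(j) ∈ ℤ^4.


Barcode: M ≅ I[1,4], I[2,2]^2, I[2,4], I[4,4]^2. HN layers by μ_θ (4 steps, strictly decreasing):
  μ^(1)=25/4; μ^(2)=7/2; μ^(3)=-2; μ^(4)=-13

((1, 1, 1, 1); (0, 0, 1, 1); (0, 3, 0, 0); (0, 0, 0, 2))


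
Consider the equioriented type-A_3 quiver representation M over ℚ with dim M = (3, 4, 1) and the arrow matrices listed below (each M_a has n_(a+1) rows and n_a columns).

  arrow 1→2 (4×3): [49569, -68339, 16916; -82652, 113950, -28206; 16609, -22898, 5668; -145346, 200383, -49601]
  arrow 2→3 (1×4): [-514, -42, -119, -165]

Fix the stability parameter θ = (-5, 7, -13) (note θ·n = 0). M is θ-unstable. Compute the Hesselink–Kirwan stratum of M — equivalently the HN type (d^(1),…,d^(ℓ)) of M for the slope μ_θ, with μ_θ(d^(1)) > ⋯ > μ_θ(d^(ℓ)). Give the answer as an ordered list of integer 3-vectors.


Barcode: M ≅ I[1,2]^2, I[1,3], I[2,2]. HN layers by μ_θ (3 steps, strictly decreasing):
  μ^(1)=7; μ^(2)=-3; μ^(3)=-5

((0, 3, 0); (0, 1, 1); (3, 0, 0))


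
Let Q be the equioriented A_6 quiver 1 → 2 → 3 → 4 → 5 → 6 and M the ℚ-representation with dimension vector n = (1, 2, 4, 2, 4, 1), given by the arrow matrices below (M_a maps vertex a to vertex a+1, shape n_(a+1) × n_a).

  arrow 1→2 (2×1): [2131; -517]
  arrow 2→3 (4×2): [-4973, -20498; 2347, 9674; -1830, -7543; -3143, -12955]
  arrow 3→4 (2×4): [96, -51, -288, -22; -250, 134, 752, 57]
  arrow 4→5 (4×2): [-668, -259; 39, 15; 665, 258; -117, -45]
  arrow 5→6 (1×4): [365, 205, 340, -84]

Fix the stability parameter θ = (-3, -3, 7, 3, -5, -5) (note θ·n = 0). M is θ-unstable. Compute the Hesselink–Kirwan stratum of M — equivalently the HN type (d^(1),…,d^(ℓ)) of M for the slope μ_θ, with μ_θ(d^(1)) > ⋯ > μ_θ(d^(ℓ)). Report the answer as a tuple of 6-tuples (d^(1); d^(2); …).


Interval decomposition of M: I[1,6], I[2,5], I[3,3]^2, I[5,5]^2.
HN type (ℓ=5): μ^(1)=7; μ^(2)=5/3; μ^(3)=0; μ^(4)=-3; μ^(5)=-5

((0, 0, 2, 0, 0, 0); (0, 0, 1, 1, 1, 0); (0, 0, 1, 1, 1, 1); (1, 2, 0, 0, 0, 0); (0, 0, 0, 0, 2, 0))


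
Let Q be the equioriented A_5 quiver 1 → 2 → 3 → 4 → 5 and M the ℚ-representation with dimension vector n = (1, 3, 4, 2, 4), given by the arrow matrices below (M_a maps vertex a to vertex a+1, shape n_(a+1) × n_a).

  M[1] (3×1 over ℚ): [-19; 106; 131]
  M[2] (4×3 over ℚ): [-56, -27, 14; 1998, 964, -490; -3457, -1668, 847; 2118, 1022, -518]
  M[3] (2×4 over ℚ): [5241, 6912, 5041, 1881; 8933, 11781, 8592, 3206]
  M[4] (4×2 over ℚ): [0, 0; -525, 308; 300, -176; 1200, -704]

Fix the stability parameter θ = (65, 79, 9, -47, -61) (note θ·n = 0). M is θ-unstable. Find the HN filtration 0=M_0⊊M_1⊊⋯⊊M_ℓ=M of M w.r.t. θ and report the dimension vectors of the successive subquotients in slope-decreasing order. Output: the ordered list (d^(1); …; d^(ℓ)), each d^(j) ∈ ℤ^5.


Via rank(M_{q-1}∘⋯∘M_p): M ≅ I[1,5], I[2,2], I[2,4], I[3,3]^2, I[5,5]^3.
μ_θ-semistable layers: μ^(1)=79; μ^(2)=41/3; μ^(3)=9; μ^(4)=-61

((0, 1, 0, 0, 0); (0, 1, 1, 1, 0); (1, 1, 3, 1, 1); (0, 0, 0, 0, 3))


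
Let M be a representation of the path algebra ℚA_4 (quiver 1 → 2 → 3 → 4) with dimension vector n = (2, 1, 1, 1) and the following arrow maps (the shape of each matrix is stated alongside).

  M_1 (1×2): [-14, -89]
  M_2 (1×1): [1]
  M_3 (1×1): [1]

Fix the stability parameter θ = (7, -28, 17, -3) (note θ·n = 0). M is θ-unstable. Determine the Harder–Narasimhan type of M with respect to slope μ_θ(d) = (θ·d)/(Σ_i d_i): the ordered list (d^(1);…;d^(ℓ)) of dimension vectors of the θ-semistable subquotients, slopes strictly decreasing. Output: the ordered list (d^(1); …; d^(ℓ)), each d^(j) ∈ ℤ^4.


Barcode: M ≅ I[1,1], I[1,4]. HN layers by μ_θ (2 steps, strictly decreasing):
  μ^(1)=7; μ^(2)=-21/2

((1, 0, 1, 1); (1, 1, 0, 0))


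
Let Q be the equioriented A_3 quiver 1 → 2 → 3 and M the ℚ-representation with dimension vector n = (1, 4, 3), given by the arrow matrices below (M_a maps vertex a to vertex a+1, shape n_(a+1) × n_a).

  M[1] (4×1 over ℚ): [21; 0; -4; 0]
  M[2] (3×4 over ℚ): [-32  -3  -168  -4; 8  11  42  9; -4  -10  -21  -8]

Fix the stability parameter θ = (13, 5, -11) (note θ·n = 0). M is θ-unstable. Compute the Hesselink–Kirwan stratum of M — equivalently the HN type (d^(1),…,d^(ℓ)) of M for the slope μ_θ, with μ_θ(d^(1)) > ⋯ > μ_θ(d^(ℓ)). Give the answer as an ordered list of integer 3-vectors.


Via rank(M_{q-1}∘⋯∘M_p): M ≅ I[1,2], I[2,3]^3.
μ_θ-semistable layers: μ^(1)=9; μ^(2)=-3

((1, 1, 0); (0, 3, 3))


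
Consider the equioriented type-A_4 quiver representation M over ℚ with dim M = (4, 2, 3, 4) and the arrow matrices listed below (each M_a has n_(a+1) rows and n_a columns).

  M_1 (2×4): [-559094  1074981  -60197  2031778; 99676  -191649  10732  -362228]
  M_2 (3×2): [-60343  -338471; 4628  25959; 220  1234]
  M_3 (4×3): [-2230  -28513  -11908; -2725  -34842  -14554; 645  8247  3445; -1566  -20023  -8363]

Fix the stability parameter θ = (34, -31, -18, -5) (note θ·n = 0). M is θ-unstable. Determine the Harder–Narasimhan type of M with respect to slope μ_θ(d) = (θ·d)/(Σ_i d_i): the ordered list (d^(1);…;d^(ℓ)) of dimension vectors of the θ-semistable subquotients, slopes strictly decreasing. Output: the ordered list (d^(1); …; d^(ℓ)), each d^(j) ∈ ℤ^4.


Interval decomposition of M: I[1,1]^2, I[1,4]^2, I[3,4], I[4,4].
HN type (ℓ=3): μ^(1)=34; μ^(2)=-5; μ^(3)=-18

((2, 0, 0, 0); (2, 2, 2, 4); (0, 0, 1, 0))


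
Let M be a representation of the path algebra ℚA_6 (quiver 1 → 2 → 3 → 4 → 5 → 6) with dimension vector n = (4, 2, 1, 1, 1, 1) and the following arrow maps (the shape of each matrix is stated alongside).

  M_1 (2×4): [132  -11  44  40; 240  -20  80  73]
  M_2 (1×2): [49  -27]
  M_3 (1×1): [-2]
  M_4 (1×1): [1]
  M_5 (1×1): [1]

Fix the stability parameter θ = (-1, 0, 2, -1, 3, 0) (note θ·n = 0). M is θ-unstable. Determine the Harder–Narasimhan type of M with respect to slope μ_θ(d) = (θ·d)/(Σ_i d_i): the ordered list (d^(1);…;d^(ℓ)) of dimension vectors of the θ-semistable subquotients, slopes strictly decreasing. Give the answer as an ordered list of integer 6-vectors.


Barcode: M ≅ I[1,1]^2, I[1,2], I[1,6]. HN layers by μ_θ (4 steps, strictly decreasing):
  μ^(1)=3/2; μ^(2)=1/2; μ^(3)=0; μ^(4)=-1

((0, 0, 0, 0, 1, 1); (0, 0, 1, 1, 0, 0); (0, 2, 0, 0, 0, 0); (4, 0, 0, 0, 0, 0))
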